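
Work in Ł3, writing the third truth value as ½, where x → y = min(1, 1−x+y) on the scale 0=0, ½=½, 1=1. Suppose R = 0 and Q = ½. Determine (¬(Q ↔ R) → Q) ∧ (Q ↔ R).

½

Q ↔ R = ½ ↔ 0 = ½
¬(Q ↔ R) = ¬½ = ½
¬(Q ↔ R) → Q = ½ → ½ = 1
Q ↔ R = ½ ↔ 0 = ½
(¬(Q ↔ R) → Q) ∧ (Q ↔ R) = 1 ∧ ½ = ½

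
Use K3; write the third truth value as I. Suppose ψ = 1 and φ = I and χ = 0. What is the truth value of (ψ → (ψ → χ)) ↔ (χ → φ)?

0

ψ → χ = 1 → 0 = 0
ψ → (ψ → χ) = 1 → 0 = 0
χ → φ = 0 → I = 1
(ψ → (ψ → χ)) ↔ (χ → φ) = 0 ↔ 1 = 0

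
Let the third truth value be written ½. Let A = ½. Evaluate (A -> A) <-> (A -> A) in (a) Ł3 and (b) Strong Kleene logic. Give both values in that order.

In Ł3: A -> A = ½ -> ½ = True
A -> A = ½ -> ½ = True
(A -> A) <-> (A -> A) = True <-> True = True
In Strong Kleene logic: A -> A = ½ -> ½ = ½  [~½ | ½]
A -> A = ½ -> ½ = ½
(A -> A) <-> (A -> A) = ½ <-> ½ = ½
They differ because Ł3 and Strong Kleene logic treat ½ differently under implication.

True; ½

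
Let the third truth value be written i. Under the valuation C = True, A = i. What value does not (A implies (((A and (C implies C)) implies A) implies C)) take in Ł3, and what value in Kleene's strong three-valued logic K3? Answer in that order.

False; False

In Ł3: C implies C = True implies True = True
A and (C implies C) = i and True = i
(A and (C implies C)) implies A = i implies i = True
((A and (C implies C)) implies A) implies C = True implies True = True
A implies (((A and (C implies C)) implies A) implies C) = i implies True = True
not (A implies (((A and (C implies C)) implies A) implies C)) = not True = False
In Kleene's strong three-valued logic K3: C implies C = True implies True = True
A and (C implies C) = i and True = i
(A and (C implies C)) implies A = i implies i = i
((A and (C implies C)) implies A) implies C = i implies True = True
A implies (((A and (C implies C)) implies A) implies C) = i implies True = True
not (A implies (((A and (C implies C)) implies A) implies C)) = not True = False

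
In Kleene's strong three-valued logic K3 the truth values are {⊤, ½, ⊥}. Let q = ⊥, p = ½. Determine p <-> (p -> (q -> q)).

q -> q = ⊥ -> ⊥ = ⊤
p -> (q -> q) = ½ -> ⊤ = ⊤  [~½ | ⊤]
p <-> (p -> (q -> q)) = ½ <-> ⊤ = ½

½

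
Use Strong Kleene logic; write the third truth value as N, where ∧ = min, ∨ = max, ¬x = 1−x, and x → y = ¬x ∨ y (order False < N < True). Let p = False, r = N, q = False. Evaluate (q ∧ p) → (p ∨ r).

True

q ∧ p = False ∧ False = False
p ∨ r = False ∨ N = N
(q ∧ p) → (p ∨ r) = False → N = True  [¬False ∨ N]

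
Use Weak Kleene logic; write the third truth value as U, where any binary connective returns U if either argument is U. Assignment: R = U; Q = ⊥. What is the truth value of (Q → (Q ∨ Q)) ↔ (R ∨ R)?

Q ∨ Q = ⊥ ∨ ⊥ = ⊥
Q → (Q ∨ Q) = ⊥ → ⊥ = ⊤
R ∨ R = U ∨ U = U
(Q → (Q ∨ Q)) ↔ (R ∨ R) = ⊤ ↔ U = U

U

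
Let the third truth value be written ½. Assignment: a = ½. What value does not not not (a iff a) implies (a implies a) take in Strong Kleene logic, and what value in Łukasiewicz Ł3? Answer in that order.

½; True

In Strong Kleene logic: a iff a = ½ iff ½ = ½
not (a iff a) = not ½ = ½
not not (a iff a) = not ½ = ½
not not not (a iff a) = not ½ = ½
a implies a = ½ implies ½ = ½  [not ½ or ½]
not not not (a iff a) implies (a implies a) = ½ implies ½ = ½
In Łukasiewicz Ł3: a iff a = ½ iff ½ = True  [1 − |½−½|]
not (a iff a) = not True = False
not not (a iff a) = not False = True
not not not (a iff a) = not True = False
a implies a = ½ implies ½ = True
not not not (a iff a) implies (a implies a) = False implies True = True
They differ because Strong Kleene logic and Łukasiewicz Ł3 treat ½ differently under implication.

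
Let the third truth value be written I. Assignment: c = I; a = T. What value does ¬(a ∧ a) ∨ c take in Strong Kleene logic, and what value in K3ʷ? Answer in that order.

In Strong Kleene logic: a ∧ a = T ∧ T = T
¬(a ∧ a) = ¬T = F
¬(a ∧ a) ∨ c = F ∨ I = I
In K3ʷ: a ∧ a = T ∧ T = T
¬(a ∧ a) = ¬T = F
¬(a ∧ a) ∨ c = F ∨ I = I

I; I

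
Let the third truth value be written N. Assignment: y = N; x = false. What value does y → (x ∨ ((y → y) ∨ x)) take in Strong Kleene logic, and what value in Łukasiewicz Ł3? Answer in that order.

N; true

In Strong Kleene logic: y → y = N → N = N  [¬N ∨ N]
(y → y) ∨ x = N ∨ false = N
x ∨ ((y → y) ∨ x) = false ∨ N = N
y → (x ∨ ((y → y) ∨ x)) = N → N = N
In Łukasiewicz Ł3: y → y = N → N = true  [min(1, 1−½+½)]
(y → y) ∨ x = true ∨ false = true
x ∨ ((y → y) ∨ x) = false ∨ true = true
y → (x ∨ ((y → y) ∨ x)) = N → true = true
They differ because Strong Kleene logic and Łukasiewicz Ł3 treat N differently under implication.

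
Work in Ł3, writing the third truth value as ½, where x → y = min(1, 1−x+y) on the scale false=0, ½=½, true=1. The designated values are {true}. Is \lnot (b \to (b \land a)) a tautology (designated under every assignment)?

No

Countermodel: b=true, a=true gives false, which is not designated.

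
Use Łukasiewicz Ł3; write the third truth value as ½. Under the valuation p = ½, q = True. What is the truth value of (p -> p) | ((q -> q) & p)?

True

p -> p = ½ -> ½ = True
q -> q = True -> True = True
(q -> q) & p = True & ½ = ½
(p -> p) | ((q -> q) & p) = True | ½ = True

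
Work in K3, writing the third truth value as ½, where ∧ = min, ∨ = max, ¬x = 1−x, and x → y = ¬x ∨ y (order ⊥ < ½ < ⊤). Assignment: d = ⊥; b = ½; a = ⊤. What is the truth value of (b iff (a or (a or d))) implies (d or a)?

⊤

a or d = ⊤ or ⊥ = ⊤
a or (a or d) = ⊤ or ⊤ = ⊤
b iff (a or (a or d)) = ½ iff ⊤ = ½
d or a = ⊥ or ⊤ = ⊤
(b iff (a or (a or d))) implies (d or a) = ½ implies ⊤ = ⊤  [not ½ or ⊤]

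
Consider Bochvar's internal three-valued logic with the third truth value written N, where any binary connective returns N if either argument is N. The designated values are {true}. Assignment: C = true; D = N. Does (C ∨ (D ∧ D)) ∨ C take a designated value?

D ∧ D = N ∧ N = N
C ∨ (D ∧ D) = true ∨ N = N
(C ∨ (D ∧ D)) ∨ C = N ∨ true = N
N ∉ {true}.

No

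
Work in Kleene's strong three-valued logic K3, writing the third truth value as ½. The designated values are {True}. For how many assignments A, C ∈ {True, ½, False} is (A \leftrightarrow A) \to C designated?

3

Designated under: (A=True, C=True); (A=½, C=True); (A=False, C=True).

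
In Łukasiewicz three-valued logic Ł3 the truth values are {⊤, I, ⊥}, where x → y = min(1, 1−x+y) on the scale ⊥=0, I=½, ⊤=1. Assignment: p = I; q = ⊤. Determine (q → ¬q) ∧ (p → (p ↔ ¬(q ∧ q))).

¬q = ¬⊤ = ⊥
q → ¬q = ⊤ → ⊥ = ⊥
q ∧ q = ⊤ ∧ ⊤ = ⊤
¬(q ∧ q) = ¬⊤ = ⊥
p ↔ ¬(q ∧ q) = I ↔ ⊥ = I  [1 − |½−0|]
p → (p ↔ ¬(q ∧ q)) = I → I = ⊤
(q → ¬q) ∧ (p → (p ↔ ¬(q ∧ q))) = ⊥ ∧ ⊤ = ⊥

⊥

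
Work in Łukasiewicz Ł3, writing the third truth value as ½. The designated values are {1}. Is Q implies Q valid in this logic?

Yes

Every assignment of Q over {1, ½, 0} gives a value in {1}.
In particular, with Q=½: Q implies Q = 1.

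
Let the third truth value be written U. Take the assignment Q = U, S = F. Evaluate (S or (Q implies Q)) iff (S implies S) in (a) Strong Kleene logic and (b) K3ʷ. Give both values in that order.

U; U

In Strong Kleene logic: Q implies Q = U implies U = U  [not U or U]
S or (Q implies Q) = F or U = U
S implies S = F implies F = T
(S or (Q implies Q)) iff (S implies S) = U iff T = U
In K3ʷ: Q implies Q = U implies U = U  [any arg is the third value ⇒ result is the third value]
S or (Q implies Q) = F or U = U
S implies S = F implies F = T
(S or (Q implies Q)) iff (S implies S) = U iff T = U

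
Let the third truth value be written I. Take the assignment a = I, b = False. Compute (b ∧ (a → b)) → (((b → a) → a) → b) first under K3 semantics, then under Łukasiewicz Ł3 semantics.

True; True

In K3: a → b = I → False = I
b ∧ (a → b) = False ∧ I = False
b → a = False → I = True
(b → a) → a = True → I = I
((b → a) → a) → b = I → False = I
(b ∧ (a → b)) → (((b → a) → a) → b) = False → I = True
In Łukasiewicz Ł3: a → b = I → False = I  [min(1, 1−½+0)]
b ∧ (a → b) = False ∧ I = False
b → a = False → I = True
(b → a) → a = True → I = I
((b → a) → a) → b = I → False = I
(b ∧ (a → b)) → (((b → a) → a) → b) = False → I = True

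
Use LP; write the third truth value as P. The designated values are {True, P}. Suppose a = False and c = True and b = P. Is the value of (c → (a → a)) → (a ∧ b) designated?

No

a → a = False → False = True
c → (a → a) = True → True = True
a ∧ b = False ∧ P = False
(c → (a → a)) → (a ∧ b) = True → False = False
False ∉ {True, P}.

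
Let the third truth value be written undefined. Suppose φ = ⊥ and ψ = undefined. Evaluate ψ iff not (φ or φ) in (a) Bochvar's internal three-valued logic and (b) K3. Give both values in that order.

undefined; undefined

In Bochvar's internal three-valued logic: φ or φ = ⊥ or ⊥ = ⊥
not (φ or φ) = not ⊥ = ⊤
ψ iff not (φ or φ) = undefined iff ⊤ = undefined
In K3: φ or φ = ⊥ or ⊥ = ⊥
not (φ or φ) = not ⊥ = ⊤
ψ iff not (φ or φ) = undefined iff ⊤ = undefined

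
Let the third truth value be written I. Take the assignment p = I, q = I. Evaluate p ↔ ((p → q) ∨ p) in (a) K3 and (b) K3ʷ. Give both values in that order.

I; I

In K3: p → q = I → I = I
(p → q) ∨ p = I ∨ I = I
p ↔ ((p → q) ∨ p) = I ↔ I = I
In K3ʷ: p → q = I → I = I
(p → q) ∨ p = I ∨ I = I
p ↔ ((p → q) ∨ p) = I ↔ I = I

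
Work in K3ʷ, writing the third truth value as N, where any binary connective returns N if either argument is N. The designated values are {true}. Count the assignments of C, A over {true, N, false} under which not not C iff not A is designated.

2

Designated under: (C=true, A=false); (C=false, A=true).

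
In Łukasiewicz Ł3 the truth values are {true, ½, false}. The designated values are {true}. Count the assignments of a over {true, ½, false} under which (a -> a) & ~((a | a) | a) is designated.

1

a=true: false ·
a=½: ½ ·
a=false: true ✓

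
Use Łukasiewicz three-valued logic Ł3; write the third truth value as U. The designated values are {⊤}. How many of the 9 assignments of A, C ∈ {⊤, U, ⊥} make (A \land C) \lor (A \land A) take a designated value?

3

Designated under: (A=⊤, C=⊤); (A=⊤, C=U); (A=⊤, C=⊥).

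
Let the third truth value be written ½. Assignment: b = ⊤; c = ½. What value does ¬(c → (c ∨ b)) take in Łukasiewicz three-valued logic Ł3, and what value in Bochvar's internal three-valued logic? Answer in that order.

In Łukasiewicz three-valued logic Ł3: c ∨ b = ½ ∨ ⊤ = ⊤
c → (c ∨ b) = ½ → ⊤ = ⊤
¬(c → (c ∨ b)) = ¬⊤ = ⊥
In Bochvar's internal three-valued logic: c ∨ b = ½ ∨ ⊤ = ½
c → (c ∨ b) = ½ → ½ = ½  [any arg is the third value ⇒ result is the third value]
¬(c → (c ∨ b)) = ¬½ = ½
They differ because Łukasiewicz three-valued logic Ł3 and Bochvar's internal three-valued logic treat ½ differently under the binary connectives.

⊥; ½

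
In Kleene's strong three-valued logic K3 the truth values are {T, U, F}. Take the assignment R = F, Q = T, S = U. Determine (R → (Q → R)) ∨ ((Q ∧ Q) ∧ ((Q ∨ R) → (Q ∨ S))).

Q → R = T → F = F
R → (Q → R) = F → F = T
Q ∧ Q = T ∧ T = T
Q ∨ R = T ∨ F = T
Q ∨ S = T ∨ U = T
(Q ∨ R) → (Q ∨ S) = T → T = T
(Q ∧ Q) ∧ ((Q ∨ R) → (Q ∨ S)) = T ∧ T = T
(R → (Q → R)) ∨ ((Q ∧ Q) ∧ ((Q ∨ R) → (Q ∨ S))) = T ∨ T = T

T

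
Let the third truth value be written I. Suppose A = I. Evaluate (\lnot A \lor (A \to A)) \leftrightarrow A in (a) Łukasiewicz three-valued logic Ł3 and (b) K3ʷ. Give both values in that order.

I; I

In Łukasiewicz three-valued logic Ł3: \lnot A = \lnot I = I
A \to A = I \to I = true  [min(1, 1−½+½)]
\lnot A \lor (A \to A) = I \lor true = true
(\lnot A \lor (A \to A)) \leftrightarrow A = true \leftrightarrow I = I
In K3ʷ: \lnot A = \lnot I = I
A \to A = I \to I = I
\lnot A \lor (A \to A) = I \lor I = I
(\lnot A \lor (A \to A)) \leftrightarrow A = I \leftrightarrow I = I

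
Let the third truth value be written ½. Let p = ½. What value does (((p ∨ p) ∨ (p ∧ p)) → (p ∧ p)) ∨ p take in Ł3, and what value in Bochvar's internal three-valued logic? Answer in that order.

true; ½

In Ł3: p ∨ p = ½ ∨ ½ = ½
p ∧ p = ½ ∧ ½ = ½
(p ∨ p) ∨ (p ∧ p) = ½ ∨ ½ = ½
p ∧ p = ½ ∧ ½ = ½
((p ∨ p) ∨ (p ∧ p)) → (p ∧ p) = ½ → ½ = true
(((p ∨ p) ∨ (p ∧ p)) → (p ∧ p)) ∨ p = true ∨ ½ = true
In Bochvar's internal three-valued logic: p ∨ p = ½ ∨ ½ = ½
p ∧ p = ½ ∧ ½ = ½
(p ∨ p) ∨ (p ∧ p) = ½ ∨ ½ = ½
p ∧ p = ½ ∧ ½ = ½
((p ∨ p) ∨ (p ∧ p)) → (p ∧ p) = ½ → ½ = ½  [any arg is the third value ⇒ result is the third value]
(((p ∨ p) ∨ (p ∧ p)) → (p ∧ p)) ∨ p = ½ ∨ ½ = ½
They differ because Ł3 and Bochvar's internal three-valued logic treat ½ differently under the binary connectives.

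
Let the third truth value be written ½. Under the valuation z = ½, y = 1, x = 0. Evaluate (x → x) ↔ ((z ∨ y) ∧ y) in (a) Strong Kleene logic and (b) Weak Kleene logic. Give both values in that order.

1; ½

In Strong Kleene logic: x → x = 0 → 0 = 1
z ∨ y = ½ ∨ 1 = 1
(z ∨ y) ∧ y = 1 ∧ 1 = 1
(x → x) ↔ ((z ∨ y) ∧ y) = 1 ↔ 1 = 1
In Weak Kleene logic: x → x = 0 → 0 = 1
z ∨ y = ½ ∨ 1 = ½
(z ∨ y) ∧ y = ½ ∧ 1 = ½
(x → x) ↔ ((z ∨ y) ∧ y) = 1 ↔ ½ = ½
They differ because Strong Kleene logic and Weak Kleene logic treat ½ differently under the binary connectives.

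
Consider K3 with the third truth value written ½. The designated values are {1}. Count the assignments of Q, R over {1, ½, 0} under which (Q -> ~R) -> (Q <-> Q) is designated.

6

Of the 9 assignments, 6 give a value in {1}.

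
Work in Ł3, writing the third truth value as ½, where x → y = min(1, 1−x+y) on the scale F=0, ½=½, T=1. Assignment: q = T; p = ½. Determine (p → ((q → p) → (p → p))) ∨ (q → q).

q → p = T → ½ = ½
p → p = ½ → ½ = T
(q → p) → (p → p) = ½ → T = T
p → ((q → p) → (p → p)) = ½ → T = T
q → q = T → T = T
(p → ((q → p) → (p → p))) ∨ (q → q) = T ∨ T = T

T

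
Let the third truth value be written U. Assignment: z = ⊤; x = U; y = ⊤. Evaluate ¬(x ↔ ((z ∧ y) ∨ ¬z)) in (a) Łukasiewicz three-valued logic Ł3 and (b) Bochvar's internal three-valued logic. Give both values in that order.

U; U

In Łukasiewicz three-valued logic Ł3: z ∧ y = ⊤ ∧ ⊤ = ⊤
¬z = ¬⊤ = ⊥
(z ∧ y) ∨ ¬z = ⊤ ∨ ⊥ = ⊤
x ↔ ((z ∧ y) ∨ ¬z) = U ↔ ⊤ = U
¬(x ↔ ((z ∧ y) ∨ ¬z)) = ¬U = U
In Bochvar's internal three-valued logic: z ∧ y = ⊤ ∧ ⊤ = ⊤
¬z = ¬⊤ = ⊥
(z ∧ y) ∨ ¬z = ⊤ ∨ ⊥ = ⊤
x ↔ ((z ∧ y) ∨ ¬z) = U ↔ ⊤ = U
¬(x ↔ ((z ∧ y) ∨ ¬z)) = ¬U = U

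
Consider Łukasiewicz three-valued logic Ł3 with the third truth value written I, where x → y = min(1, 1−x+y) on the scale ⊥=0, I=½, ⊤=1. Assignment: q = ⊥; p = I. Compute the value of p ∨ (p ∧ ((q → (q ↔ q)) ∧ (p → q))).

q ↔ q = ⊥ ↔ ⊥ = ⊤
q → (q ↔ q) = ⊥ → ⊤ = ⊤
p → q = I → ⊥ = I  [min(1, 1−½+0)]
(q → (q ↔ q)) ∧ (p → q) = ⊤ ∧ I = I
p ∧ ((q → (q ↔ q)) ∧ (p → q)) = I ∧ I = I
p ∨ (p ∧ ((q → (q ↔ q)) ∧ (p → q))) = I ∨ I = I

I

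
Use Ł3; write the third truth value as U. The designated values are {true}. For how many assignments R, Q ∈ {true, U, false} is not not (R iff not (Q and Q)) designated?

3

Designated under: (R=true, Q=false); (R=U, Q=U); (R=false, Q=true).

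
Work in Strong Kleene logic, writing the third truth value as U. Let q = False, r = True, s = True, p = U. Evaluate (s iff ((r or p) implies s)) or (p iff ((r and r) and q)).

True

r or p = True or U = True
(r or p) implies s = True implies True = True
s iff ((r or p) implies s) = True iff True = True
r and r = True and True = True
(r and r) and q = True and False = False
p iff ((r and r) and q) = U iff False = U
(s iff ((r or p) implies s)) or (p iff ((r and r) and q)) = True or U = True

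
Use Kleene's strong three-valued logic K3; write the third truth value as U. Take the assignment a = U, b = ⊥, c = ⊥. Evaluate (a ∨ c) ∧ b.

a ∨ c = U ∨ ⊥ = U
(a ∨ c) ∧ b = U ∧ ⊥ = ⊥

⊥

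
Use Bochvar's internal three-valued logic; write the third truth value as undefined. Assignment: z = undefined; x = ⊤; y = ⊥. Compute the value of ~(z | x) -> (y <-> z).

undefined

z | x = undefined | ⊤ = undefined
~(z | x) = ~undefined = undefined
y <-> z = ⊥ <-> undefined = undefined
~(z | x) -> (y <-> z) = undefined -> undefined = undefined  [any arg is the third value ⇒ result is the third value]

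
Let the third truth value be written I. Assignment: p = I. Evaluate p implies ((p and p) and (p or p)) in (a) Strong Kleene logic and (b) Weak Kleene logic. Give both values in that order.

I; I

In Strong Kleene logic: p and p = I and I = I
p or p = I or I = I
(p and p) and (p or p) = I and I = I
p implies ((p and p) and (p or p)) = I implies I = I  [not I or I]
In Weak Kleene logic: p and p = I and I = I
p or p = I or I = I
(p and p) and (p or p) = I and I = I
p implies ((p and p) and (p or p)) = I implies I = I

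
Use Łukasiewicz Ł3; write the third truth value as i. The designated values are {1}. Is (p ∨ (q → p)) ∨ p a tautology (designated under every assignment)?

Countermodel: p=i, q=1 gives i, which is not designated.

No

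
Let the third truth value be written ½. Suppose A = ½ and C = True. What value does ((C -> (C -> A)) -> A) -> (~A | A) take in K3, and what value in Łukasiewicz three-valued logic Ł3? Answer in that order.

In K3: C -> A = True -> ½ = ½  [~True | ½]
C -> (C -> A) = True -> ½ = ½
(C -> (C -> A)) -> A = ½ -> ½ = ½
~A = ~½ = ½
~A | A = ½ | ½ = ½
((C -> (C -> A)) -> A) -> (~A | A) = ½ -> ½ = ½
In Łukasiewicz three-valued logic Ł3: C -> A = True -> ½ = ½
C -> (C -> A) = True -> ½ = ½
(C -> (C -> A)) -> A = ½ -> ½ = True
~A = ~½ = ½
~A | A = ½ | ½ = ½
((C -> (C -> A)) -> A) -> (~A | A) = True -> ½ = ½

½; ½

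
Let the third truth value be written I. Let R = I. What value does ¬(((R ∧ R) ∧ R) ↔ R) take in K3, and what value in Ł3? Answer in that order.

In K3: R ∧ R = I ∧ I = I
(R ∧ R) ∧ R = I ∧ I = I
((R ∧ R) ∧ R) ↔ R = I ↔ I = I
¬(((R ∧ R) ∧ R) ↔ R) = ¬I = I
In Ł3: R ∧ R = I ∧ I = I
(R ∧ R) ∧ R = I ∧ I = I
((R ∧ R) ∧ R) ↔ R = I ↔ I = 1  [1 − |½−½|]
¬(((R ∧ R) ∧ R) ↔ R) = ¬1 = 0
They differ because K3 and Ł3 treat I differently under implication.

I; 0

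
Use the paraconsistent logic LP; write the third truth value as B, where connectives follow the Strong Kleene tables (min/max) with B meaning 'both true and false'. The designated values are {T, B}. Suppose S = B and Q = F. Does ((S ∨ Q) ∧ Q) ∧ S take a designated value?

No

S ∨ Q = B ∨ F = B
(S ∨ Q) ∧ Q = B ∧ F = F
((S ∨ Q) ∧ Q) ∧ S = F ∧ B = F
F ∉ {T, B}.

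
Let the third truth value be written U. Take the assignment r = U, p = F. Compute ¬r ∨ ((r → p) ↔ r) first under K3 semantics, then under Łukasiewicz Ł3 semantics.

U; T

In K3: ¬r = ¬U = U
r → p = U → F = U  [¬U ∨ F]
(r → p) ↔ r = U ↔ U = U
¬r ∨ ((r → p) ↔ r) = U ∨ U = U
In Łukasiewicz Ł3: ¬r = ¬U = U
r → p = U → F = U
(r → p) ↔ r = U ↔ U = T
¬r ∨ ((r → p) ↔ r) = U ∨ T = T
They differ because K3 and Łukasiewicz Ł3 treat U differently under implication.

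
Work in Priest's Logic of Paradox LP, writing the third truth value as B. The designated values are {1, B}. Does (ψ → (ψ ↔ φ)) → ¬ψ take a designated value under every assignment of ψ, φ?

No

Countermodel: ψ=1, φ=1 gives 0, which is not designated.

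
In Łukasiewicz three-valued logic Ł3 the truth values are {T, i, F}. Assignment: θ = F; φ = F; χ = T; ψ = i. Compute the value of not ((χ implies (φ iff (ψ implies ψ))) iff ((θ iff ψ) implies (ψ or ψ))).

T

ψ implies ψ = i implies i = T
φ iff (ψ implies ψ) = F iff T = F
χ implies (φ iff (ψ implies ψ)) = T implies F = F
θ iff ψ = F iff i = i
ψ or ψ = i or i = i
(θ iff ψ) implies (ψ or ψ) = i implies i = T
(χ implies (φ iff (ψ implies ψ))) iff ((θ iff ψ) implies (ψ or ψ)) = F iff T = F
not ((χ implies (φ iff (ψ implies ψ))) iff ((θ iff ψ) implies (ψ or ψ))) = not F = T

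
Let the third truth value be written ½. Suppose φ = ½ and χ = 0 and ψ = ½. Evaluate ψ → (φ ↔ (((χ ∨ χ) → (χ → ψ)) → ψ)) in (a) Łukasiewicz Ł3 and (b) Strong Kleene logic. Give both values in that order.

In Łukasiewicz Ł3: χ ∨ χ = 0 ∨ 0 = 0
χ → ψ = 0 → ½ = 1  [min(1, 1−0+½)]
(χ ∨ χ) → (χ → ψ) = 0 → 1 = 1
((χ ∨ χ) → (χ → ψ)) → ψ = 1 → ½ = ½
φ ↔ (((χ ∨ χ) → (χ → ψ)) → ψ) = ½ ↔ ½ = 1
ψ → (φ ↔ (((χ ∨ χ) → (χ → ψ)) → ψ)) = ½ → 1 = 1
In Strong Kleene logic: χ ∨ χ = 0 ∨ 0 = 0
χ → ψ = 0 → ½ = 1  [¬0 ∨ ½]
(χ ∨ χ) → (χ → ψ) = 0 → 1 = 1
((χ ∨ χ) → (χ → ψ)) → ψ = 1 → ½ = ½
φ ↔ (((χ ∨ χ) → (χ → ψ)) → ψ) = ½ ↔ ½ = ½
ψ → (φ ↔ (((χ ∨ χ) → (χ → ψ)) → ψ)) = ½ → ½ = ½
They differ because Łukasiewicz Ł3 and Strong Kleene logic treat ½ differently under implication.

1; ½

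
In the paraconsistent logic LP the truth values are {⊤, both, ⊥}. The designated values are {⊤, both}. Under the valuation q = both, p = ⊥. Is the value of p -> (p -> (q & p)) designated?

Yes

q & p = both & ⊥ = ⊥
p -> (q & p) = ⊥ -> ⊥ = ⊤
p -> (p -> (q & p)) = ⊥ -> ⊤ = ⊤
⊤ ∈ {⊤, both}.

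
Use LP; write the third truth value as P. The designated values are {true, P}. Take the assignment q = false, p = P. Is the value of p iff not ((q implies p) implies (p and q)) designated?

Yes

q implies p = false implies P = true  [not false or P]
p and q = P and false = false
(q implies p) implies (p and q) = true implies false = false
not ((q implies p) implies (p and q)) = not false = true
p iff not ((q implies p) implies (p and q)) = P iff true = P
P ∈ {true, P}.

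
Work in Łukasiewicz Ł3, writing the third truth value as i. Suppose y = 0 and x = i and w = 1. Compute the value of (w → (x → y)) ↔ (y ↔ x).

x → y = i → 0 = i  [min(1, 1−½+0)]
w → (x → y) = 1 → i = i
y ↔ x = 0 ↔ i = i
(w → (x → y)) ↔ (y ↔ x) = i ↔ i = 1

1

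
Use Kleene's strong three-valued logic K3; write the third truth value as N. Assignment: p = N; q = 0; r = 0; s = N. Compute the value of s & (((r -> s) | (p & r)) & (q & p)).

0

r -> s = 0 -> N = 1  [~0 | N]
p & r = N & 0 = 0
(r -> s) | (p & r) = 1 | 0 = 1
q & p = 0 & N = 0
((r -> s) | (p & r)) & (q & p) = 1 & 0 = 0
s & (((r -> s) | (p & r)) & (q & p)) = N & 0 = 0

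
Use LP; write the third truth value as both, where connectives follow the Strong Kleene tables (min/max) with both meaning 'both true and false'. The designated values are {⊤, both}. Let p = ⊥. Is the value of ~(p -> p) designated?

No

p -> p = ⊥ -> ⊥ = ⊤
~(p -> p) = ~⊤ = ⊥
⊥ ∉ {⊤, both}.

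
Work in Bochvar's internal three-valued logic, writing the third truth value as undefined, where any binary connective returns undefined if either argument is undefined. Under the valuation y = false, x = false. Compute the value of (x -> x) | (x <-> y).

x -> x = false -> false = true
x <-> y = false <-> false = true
(x -> x) | (x <-> y) = true | true = true

true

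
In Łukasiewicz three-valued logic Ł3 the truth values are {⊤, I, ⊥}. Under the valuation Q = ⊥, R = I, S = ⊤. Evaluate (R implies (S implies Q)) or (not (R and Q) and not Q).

S implies Q = ⊤ implies ⊥ = ⊥
R implies (S implies Q) = I implies ⊥ = I  [min(1, 1−½+0)]
R and Q = I and ⊥ = ⊥
not (R and Q) = not ⊥ = ⊤
not Q = not ⊥ = ⊤
not (R and Q) and not Q = ⊤ and ⊤ = ⊤
(R implies (S implies Q)) or (not (R and Q) and not Q) = I or ⊤ = ⊤

⊤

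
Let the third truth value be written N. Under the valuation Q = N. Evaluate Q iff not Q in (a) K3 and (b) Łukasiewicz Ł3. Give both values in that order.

N; 1

In K3: not Q = not N = N
Q iff not Q = N iff N = N
In Łukasiewicz Ł3: not Q = not N = N
Q iff not Q = N iff N = 1  [1 − |½−½|]
They differ because K3 and Łukasiewicz Ł3 treat N differently under implication.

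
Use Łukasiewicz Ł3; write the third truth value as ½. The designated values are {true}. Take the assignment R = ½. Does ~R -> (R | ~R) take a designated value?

~R = ~½ = ½
~R = ~½ = ½
R | ~R = ½ | ½ = ½
~R -> (R | ~R) = ½ -> ½ = true
true ∈ {true}.

Yes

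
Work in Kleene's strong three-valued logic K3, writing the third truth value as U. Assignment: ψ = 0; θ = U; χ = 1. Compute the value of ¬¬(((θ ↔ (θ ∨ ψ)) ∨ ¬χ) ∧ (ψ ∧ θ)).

0

θ ∨ ψ = U ∨ 0 = U
θ ↔ (θ ∨ ψ) = U ↔ U = U
¬χ = ¬1 = 0
(θ ↔ (θ ∨ ψ)) ∨ ¬χ = U ∨ 0 = U
ψ ∧ θ = 0 ∧ U = 0
((θ ↔ (θ ∨ ψ)) ∨ ¬χ) ∧ (ψ ∧ θ) = U ∧ 0 = 0
¬(((θ ↔ (θ ∨ ψ)) ∨ ¬χ) ∧ (ψ ∧ θ)) = ¬0 = 1
¬¬(((θ ↔ (θ ∨ ψ)) ∨ ¬χ) ∧ (ψ ∧ θ)) = ¬1 = 0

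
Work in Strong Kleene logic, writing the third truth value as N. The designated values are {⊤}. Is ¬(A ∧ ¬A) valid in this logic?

Countermodel: A=N gives N, which is not designated.

No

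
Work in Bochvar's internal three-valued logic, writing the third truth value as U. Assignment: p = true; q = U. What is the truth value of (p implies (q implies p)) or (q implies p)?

q implies p = U implies true = U
p implies (q implies p) = true implies U = U
q implies p = U implies true = U
(p implies (q implies p)) or (q implies p) = U or U = U

U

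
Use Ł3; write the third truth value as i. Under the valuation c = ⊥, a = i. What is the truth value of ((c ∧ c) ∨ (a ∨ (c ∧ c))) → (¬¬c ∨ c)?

c ∧ c = ⊥ ∧ ⊥ = ⊥
c ∧ c = ⊥ ∧ ⊥ = ⊥
a ∨ (c ∧ c) = i ∨ ⊥ = i
(c ∧ c) ∨ (a ∨ (c ∧ c)) = ⊥ ∨ i = i
¬c = ¬⊥ = ⊤
¬¬c = ¬⊤ = ⊥
¬¬c ∨ c = ⊥ ∨ ⊥ = ⊥
((c ∧ c) ∨ (a ∨ (c ∧ c))) → (¬¬c ∨ c) = i → ⊥ = i  [min(1, 1−½+0)]

i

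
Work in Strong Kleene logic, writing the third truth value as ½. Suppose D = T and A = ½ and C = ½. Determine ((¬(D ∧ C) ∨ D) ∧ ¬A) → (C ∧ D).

½

D ∧ C = T ∧ ½ = ½
¬(D ∧ C) = ¬½ = ½
¬(D ∧ C) ∨ D = ½ ∨ T = T
¬A = ¬½ = ½
(¬(D ∧ C) ∨ D) ∧ ¬A = T ∧ ½ = ½
C ∧ D = ½ ∧ T = ½
((¬(D ∧ C) ∨ D) ∧ ¬A) → (C ∧ D) = ½ → ½ = ½  [¬½ ∨ ½]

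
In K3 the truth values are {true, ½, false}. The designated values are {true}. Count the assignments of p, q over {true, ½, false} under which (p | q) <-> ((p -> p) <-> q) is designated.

3

Designated under: (p=true, q=true); (p=false, q=true); (p=false, q=false).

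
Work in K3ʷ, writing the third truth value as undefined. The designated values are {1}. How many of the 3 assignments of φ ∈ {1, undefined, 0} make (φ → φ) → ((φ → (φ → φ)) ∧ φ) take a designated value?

φ=1: 1 ✓
φ=undefined: undefined ·
φ=0: 0 ·

1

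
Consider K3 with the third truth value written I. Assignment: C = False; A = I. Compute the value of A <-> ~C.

I

~C = ~False = True
A <-> ~C = I <-> True = I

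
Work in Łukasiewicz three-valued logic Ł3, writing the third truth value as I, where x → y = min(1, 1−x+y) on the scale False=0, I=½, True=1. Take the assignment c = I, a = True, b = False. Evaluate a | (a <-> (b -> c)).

b -> c = False -> I = True  [min(1, 1−0+½)]
a <-> (b -> c) = True <-> True = True
a | (a <-> (b -> c)) = True | True = True

True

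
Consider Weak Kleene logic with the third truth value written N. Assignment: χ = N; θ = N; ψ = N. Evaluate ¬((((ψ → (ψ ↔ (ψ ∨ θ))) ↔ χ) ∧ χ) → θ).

N

ψ ∨ θ = N ∨ N = N
ψ ↔ (ψ ∨ θ) = N ↔ N = N
ψ → (ψ ↔ (ψ ∨ θ)) = N → N = N
(ψ → (ψ ↔ (ψ ∨ θ))) ↔ χ = N ↔ N = N
((ψ → (ψ ↔ (ψ ∨ θ))) ↔ χ) ∧ χ = N ∧ N = N
(((ψ → (ψ ↔ (ψ ∨ θ))) ↔ χ) ∧ χ) → θ = N → N = N
¬((((ψ → (ψ ↔ (ψ ∨ θ))) ↔ χ) ∧ χ) → θ) = ¬N = N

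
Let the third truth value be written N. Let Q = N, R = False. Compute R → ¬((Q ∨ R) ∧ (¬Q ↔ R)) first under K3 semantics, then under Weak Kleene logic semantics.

True; N

In K3: Q ∨ R = N ∨ False = N
¬Q = ¬N = N
¬Q ↔ R = N ↔ False = N
(Q ∨ R) ∧ (¬Q ↔ R) = N ∧ N = N
¬((Q ∨ R) ∧ (¬Q ↔ R)) = ¬N = N
R → ¬((Q ∨ R) ∧ (¬Q ↔ R)) = False → N = True  [¬False ∨ N]
In Weak Kleene logic: Q ∨ R = N ∨ False = N
¬Q = ¬N = N
¬Q ↔ R = N ↔ False = N
(Q ∨ R) ∧ (¬Q ↔ R) = N ∧ N = N
¬((Q ∨ R) ∧ (¬Q ↔ R)) = ¬N = N
R → ¬((Q ∨ R) ∧ (¬Q ↔ R)) = False → N = N  [any arg is the third value ⇒ result is the third value]
They differ because K3 and Weak Kleene logic treat N differently under the binary connectives.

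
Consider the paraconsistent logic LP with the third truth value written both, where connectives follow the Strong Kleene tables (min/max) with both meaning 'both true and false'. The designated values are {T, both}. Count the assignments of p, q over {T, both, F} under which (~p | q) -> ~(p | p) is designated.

8

Of the 9 assignments, 8 give a value in {T, both}.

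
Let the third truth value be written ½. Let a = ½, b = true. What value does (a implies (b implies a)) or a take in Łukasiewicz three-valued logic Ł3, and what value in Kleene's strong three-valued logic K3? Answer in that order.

In Łukasiewicz three-valued logic Ł3: b implies a = true implies ½ = ½
a implies (b implies a) = ½ implies ½ = true
(a implies (b implies a)) or a = true or ½ = true
In Kleene's strong three-valued logic K3: b implies a = true implies ½ = ½  [not true or ½]
a implies (b implies a) = ½ implies ½ = ½
(a implies (b implies a)) or a = ½ or ½ = ½
They differ because Łukasiewicz three-valued logic Ł3 and Kleene's strong three-valued logic K3 treat ½ differently under implication.

true; ½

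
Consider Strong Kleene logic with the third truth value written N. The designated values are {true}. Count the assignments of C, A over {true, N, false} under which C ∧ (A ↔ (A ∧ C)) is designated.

2

Designated under: (C=true, A=true); (C=true, A=false).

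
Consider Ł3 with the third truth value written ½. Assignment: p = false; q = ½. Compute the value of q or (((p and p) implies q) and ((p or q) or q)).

½

p and p = false and false = false
(p and p) implies q = false implies ½ = true  [min(1, 1−0+½)]
p or q = false or ½ = ½
(p or q) or q = ½ or ½ = ½
((p and p) implies q) and ((p or q) or q) = true and ½ = ½
q or (((p and p) implies q) and ((p or q) or q)) = ½ or ½ = ½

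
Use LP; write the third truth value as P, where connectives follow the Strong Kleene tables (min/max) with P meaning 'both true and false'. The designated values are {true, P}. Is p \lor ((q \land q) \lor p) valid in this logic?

Countermodel: p=false, q=false gives false, which is not designated.

No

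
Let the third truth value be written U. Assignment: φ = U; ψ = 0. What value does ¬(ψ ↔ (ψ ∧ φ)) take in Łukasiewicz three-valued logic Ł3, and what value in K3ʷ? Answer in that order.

0; U

In Łukasiewicz three-valued logic Ł3: ψ ∧ φ = 0 ∧ U = 0
ψ ↔ (ψ ∧ φ) = 0 ↔ 0 = 1
¬(ψ ↔ (ψ ∧ φ)) = ¬1 = 0
In K3ʷ: ψ ∧ φ = 0 ∧ U = U
ψ ↔ (ψ ∧ φ) = 0 ↔ U = U
¬(ψ ↔ (ψ ∧ φ)) = ¬U = U
They differ because Łukasiewicz three-valued logic Ł3 and K3ʷ treat U differently under the binary connectives.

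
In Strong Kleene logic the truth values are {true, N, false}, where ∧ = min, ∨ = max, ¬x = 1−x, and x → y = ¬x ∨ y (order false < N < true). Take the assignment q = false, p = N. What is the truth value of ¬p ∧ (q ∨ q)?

false

¬p = ¬N = N
q ∨ q = false ∨ false = false
¬p ∧ (q ∨ q) = N ∧ false = false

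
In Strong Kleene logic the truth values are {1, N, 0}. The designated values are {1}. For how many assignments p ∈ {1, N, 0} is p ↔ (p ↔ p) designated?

p=1: 1 ✓
p=N: N ·
p=0: 0 ·

1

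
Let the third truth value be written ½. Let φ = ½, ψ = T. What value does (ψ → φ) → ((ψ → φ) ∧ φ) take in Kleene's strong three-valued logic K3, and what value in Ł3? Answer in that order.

In Kleene's strong three-valued logic K3: ψ → φ = T → ½ = ½  [¬T ∨ ½]
ψ → φ = T → ½ = ½
(ψ → φ) ∧ φ = ½ ∧ ½ = ½
(ψ → φ) → ((ψ → φ) ∧ φ) = ½ → ½ = ½
In Ł3: ψ → φ = T → ½ = ½
ψ → φ = T → ½ = ½
(ψ → φ) ∧ φ = ½ ∧ ½ = ½
(ψ → φ) → ((ψ → φ) ∧ φ) = ½ → ½ = T
They differ because Kleene's strong three-valued logic K3 and Ł3 treat ½ differently under implication.

½; T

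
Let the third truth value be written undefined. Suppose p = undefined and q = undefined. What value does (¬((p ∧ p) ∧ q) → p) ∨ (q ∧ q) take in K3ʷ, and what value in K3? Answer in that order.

In K3ʷ: p ∧ p = undefined ∧ undefined = undefined
(p ∧ p) ∧ q = undefined ∧ undefined = undefined
¬((p ∧ p) ∧ q) = ¬undefined = undefined
¬((p ∧ p) ∧ q) → p = undefined → undefined = undefined
q ∧ q = undefined ∧ undefined = undefined
(¬((p ∧ p) ∧ q) → p) ∨ (q ∧ q) = undefined ∨ undefined = undefined
In K3: p ∧ p = undefined ∧ undefined = undefined
(p ∧ p) ∧ q = undefined ∧ undefined = undefined
¬((p ∧ p) ∧ q) = ¬undefined = undefined
¬((p ∧ p) ∧ q) → p = undefined → undefined = undefined
q ∧ q = undefined ∧ undefined = undefined
(¬((p ∧ p) ∧ q) → p) ∨ (q ∧ q) = undefined ∨ undefined = undefined

undefined; undefined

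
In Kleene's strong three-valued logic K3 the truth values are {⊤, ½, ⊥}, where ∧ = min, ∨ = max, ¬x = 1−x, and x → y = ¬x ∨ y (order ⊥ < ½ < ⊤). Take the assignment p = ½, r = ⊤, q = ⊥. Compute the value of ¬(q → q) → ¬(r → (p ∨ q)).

⊤

q → q = ⊥ → ⊥ = ⊤
¬(q → q) = ¬⊤ = ⊥
p ∨ q = ½ ∨ ⊥ = ½
r → (p ∨ q) = ⊤ → ½ = ½  [¬⊤ ∨ ½]
¬(r → (p ∨ q)) = ¬½ = ½
¬(q → q) → ¬(r → (p ∨ q)) = ⊥ → ½ = ⊤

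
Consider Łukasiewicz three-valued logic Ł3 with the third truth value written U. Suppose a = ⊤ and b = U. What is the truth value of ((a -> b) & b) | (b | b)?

a -> b = ⊤ -> U = U  [min(1, 1−1+½)]
(a -> b) & b = U & U = U
b | b = U | U = U
((a -> b) & b) | (b | b) = U | U = U

U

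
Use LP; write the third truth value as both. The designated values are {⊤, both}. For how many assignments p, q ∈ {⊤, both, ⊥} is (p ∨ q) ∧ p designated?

6

Of the 9 assignments, 6 give a value in {⊤, both}.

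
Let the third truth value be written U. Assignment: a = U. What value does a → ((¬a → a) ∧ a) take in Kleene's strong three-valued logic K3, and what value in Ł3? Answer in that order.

U; 1

In Kleene's strong three-valued logic K3: ¬a = ¬U = U
¬a → a = U → U = U  [¬U ∨ U]
(¬a → a) ∧ a = U ∧ U = U
a → ((¬a → a) ∧ a) = U → U = U
In Ł3: ¬a = ¬U = U
¬a → a = U → U = 1  [min(1, 1−½+½)]
(¬a → a) ∧ a = 1 ∧ U = U
a → ((¬a → a) ∧ a) = U → U = 1
They differ because Kleene's strong three-valued logic K3 and Ł3 treat U differently under implication.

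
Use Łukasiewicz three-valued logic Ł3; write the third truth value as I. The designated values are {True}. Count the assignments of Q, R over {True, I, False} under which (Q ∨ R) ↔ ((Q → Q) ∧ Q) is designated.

Of the 9 assignments, 6 give a value in {True}.

6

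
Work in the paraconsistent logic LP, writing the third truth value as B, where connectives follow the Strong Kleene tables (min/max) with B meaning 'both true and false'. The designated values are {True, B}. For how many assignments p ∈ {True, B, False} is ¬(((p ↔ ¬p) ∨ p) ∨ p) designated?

2

p=True: False ·
p=B: B ✓
p=False: True ✓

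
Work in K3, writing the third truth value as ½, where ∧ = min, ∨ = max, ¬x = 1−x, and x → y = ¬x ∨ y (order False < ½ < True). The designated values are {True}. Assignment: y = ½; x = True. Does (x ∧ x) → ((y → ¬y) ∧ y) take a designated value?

No

x ∧ x = True ∧ True = True
¬y = ¬½ = ½
y → ¬y = ½ → ½ = ½  [¬½ ∨ ½]
(y → ¬y) ∧ y = ½ ∧ ½ = ½
(x ∧ x) → ((y → ¬y) ∧ y) = True → ½ = ½
½ ∉ {True}.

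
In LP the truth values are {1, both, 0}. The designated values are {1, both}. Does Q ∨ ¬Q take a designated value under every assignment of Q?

Every assignment of Q over {1, both, 0} gives a value in {1, both}.
In particular, with Q=both: Q ∨ ¬Q = both.

Yes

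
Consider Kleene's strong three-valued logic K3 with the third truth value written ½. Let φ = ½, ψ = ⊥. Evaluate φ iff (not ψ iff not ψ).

½

not ψ = not ⊥ = ⊤
not ψ = not ⊥ = ⊤
not ψ iff not ψ = ⊤ iff ⊤ = ⊤
φ iff (not ψ iff not ψ) = ½ iff ⊤ = ½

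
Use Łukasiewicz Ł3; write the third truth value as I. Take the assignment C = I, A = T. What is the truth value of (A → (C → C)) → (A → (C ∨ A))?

T

C → C = I → I = T
A → (C → C) = T → T = T
C ∨ A = I ∨ T = T
A → (C ∨ A) = T → T = T
(A → (C → C)) → (A → (C ∨ A)) = T → T = T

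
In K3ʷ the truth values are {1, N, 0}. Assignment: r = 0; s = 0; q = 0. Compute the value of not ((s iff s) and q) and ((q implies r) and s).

s iff s = 0 iff 0 = 1
(s iff s) and q = 1 and 0 = 0
not ((s iff s) and q) = not 0 = 1
q implies r = 0 implies 0 = 1
(q implies r) and s = 1 and 0 = 0
not ((s iff s) and q) and ((q implies r) and s) = 1 and 0 = 0

0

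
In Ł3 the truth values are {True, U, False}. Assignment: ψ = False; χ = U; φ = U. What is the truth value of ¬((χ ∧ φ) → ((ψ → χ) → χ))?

False

χ ∧ φ = U ∧ U = U
ψ → χ = False → U = True
(ψ → χ) → χ = True → U = U
(χ ∧ φ) → ((ψ → χ) → χ) = U → U = True
¬((χ ∧ φ) → ((ψ → χ) → χ)) = ¬True = False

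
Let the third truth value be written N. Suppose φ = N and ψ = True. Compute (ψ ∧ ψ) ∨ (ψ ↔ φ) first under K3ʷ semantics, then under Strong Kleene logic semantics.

N; True

In K3ʷ: ψ ∧ ψ = True ∧ True = True
ψ ↔ φ = True ↔ N = N
(ψ ∧ ψ) ∨ (ψ ↔ φ) = True ∨ N = N
In Strong Kleene logic: ψ ∧ ψ = True ∧ True = True
ψ ↔ φ = True ↔ N = N
(ψ ∧ ψ) ∨ (ψ ↔ φ) = True ∨ N = True
They differ because K3ʷ and Strong Kleene logic treat N differently under the binary connectives.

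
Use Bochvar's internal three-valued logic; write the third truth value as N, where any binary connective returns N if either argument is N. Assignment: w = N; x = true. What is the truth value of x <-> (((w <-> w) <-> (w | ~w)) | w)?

w <-> w = N <-> N = N
~w = ~N = N
w | ~w = N | N = N
(w <-> w) <-> (w | ~w) = N <-> N = N
((w <-> w) <-> (w | ~w)) | w = N | N = N
x <-> (((w <-> w) <-> (w | ~w)) | w) = true <-> N = N

N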